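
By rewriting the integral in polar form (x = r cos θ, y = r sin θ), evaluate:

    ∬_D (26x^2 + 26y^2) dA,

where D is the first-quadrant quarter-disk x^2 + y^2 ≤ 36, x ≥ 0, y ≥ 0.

The region D is 0 ≤ r ≤ 6, 0 ≤ θ ≤ π/2 in polar coordinates, where x = r cos(θ), y = r sin(θ), and dA = r dr dθ.

Under the substitution, the integrand becomes 26r^2, so

    ∬_D (26x^2 + 26y^2) dA = ∫_{0}^{π/2} ∫_{0}^{6} (26r^2) · r dr dθ.

Inner integral (in r): ∫_{0}^{6} (26r^2) · r dr = 8424.

Outer integral (in θ): ∫_{0}^{π/2} (8424) dθ = 4212π.

Therefore ∬_D (26x^2 + 26y^2) dA = 4212π.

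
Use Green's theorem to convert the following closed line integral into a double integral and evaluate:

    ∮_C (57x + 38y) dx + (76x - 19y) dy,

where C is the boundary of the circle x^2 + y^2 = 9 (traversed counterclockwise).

Green's theorem converts the closed line integral into a double integral over the enclosed region D:

    ∮_C P dx + Q dy = ∬_D (∂Q/∂x - ∂P/∂y) dA.

Here P = 57x + 38y, Q = 76x - 19y, so

    ∂Q/∂x = 76,    ∂P/∂y = 38,
    ∂Q/∂x - ∂P/∂y = 38.

D is the region x^2 + y^2 ≤ 9. Evaluating the double integral:

In polar coordinates (x = r cos θ, y = r sin θ, dA = r dr dθ) the integrand becomes 38, so

    ∬_D (38) dA = ∫_0^{2π} ∫_0^{3} (38) · r dr dθ.

Inner (r from 0 to 3): 171.
Outer (θ from 0 to 2π): 342π.

Therefore ∮_C P dx + Q dy = 342π.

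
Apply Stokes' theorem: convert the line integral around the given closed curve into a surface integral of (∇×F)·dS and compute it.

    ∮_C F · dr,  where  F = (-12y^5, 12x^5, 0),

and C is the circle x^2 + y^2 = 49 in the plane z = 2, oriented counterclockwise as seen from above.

Let S be the flat disk x^2 + y^2 ≤ 49 in the plane z = 2, with upward unit normal n̂ = ẑ. By Stokes' theorem,

    ∮_C F · dr = ∬_S (∇ × F) · n̂ dS = ∬_D (curl F)_z dA,

where D is the disk x^2 + y^2 ≤ 49.

Compute the curl of F = (-12y^5, 12x^5, 0):
    (∇ × F)_x = ∂F_z/∂y - ∂F_y/∂z = 0,
    (∇ × F)_y = ∂F_x/∂z - ∂F_z/∂x = 0,
    (∇ × F)_z = ∂F_y/∂x - ∂F_x/∂y = 60x^4 + 60y^4.

On z = 2, (curl F)_z = 60x^4 + 60y^4.

Convert to polar (x = r cos θ, y = r sin θ, dA = r dr dθ); the integrand becomes 60r^4(sin(θ)^4 + cos(θ)^4), so

    ∬_D (curl F)_z dA = ∫_0^{2π} ∫_0^{7} (60r^4(sin(θ)^4 + cos(θ)^4)) · r dr dθ.

Inner (r from 0 to 7): 1176490sin(θ)^4 + 1176490cos(θ)^4.
Outer (θ from 0 to 2π): 1764735π.

Therefore ∮_C F · dr = 1764735π.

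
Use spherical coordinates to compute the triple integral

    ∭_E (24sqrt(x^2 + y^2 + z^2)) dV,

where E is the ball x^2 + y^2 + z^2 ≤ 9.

In spherical coordinates, x = ρ sin(φ) cos(θ), y = ρ sin(φ) sin(θ), z = ρ cos(φ), and dV = ρ^2 sin(φ) dρ dφ dθ.

The integrand becomes 24ρ, so

    ∭_E (24sqrt(x^2 + y^2 + z^2)) dV = ∫_{0}^{2π} ∫_{0}^{π} ∫_{0}^{3} (24ρ) · ρ^2 sin(φ) dρ dφ dθ.

Inner (ρ): 486sin(φ).
Middle (φ): 972.
Outer (θ): 1944π.

Therefore the triple integral equals 1944π.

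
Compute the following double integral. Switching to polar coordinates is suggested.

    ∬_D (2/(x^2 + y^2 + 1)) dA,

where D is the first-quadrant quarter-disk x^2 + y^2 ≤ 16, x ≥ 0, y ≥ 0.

The region D is 0 ≤ r ≤ 4, 0 ≤ θ ≤ π/2 in polar coordinates, where x = r cos(θ), y = r sin(θ), and dA = r dr dθ.

Under the substitution, the integrand becomes 2/(r^2 + 1), so

    ∬_D (2/(x^2 + y^2 + 1)) dA = ∫_{0}^{π/2} ∫_{0}^{4} (2/(r^2 + 1)) · r dr dθ.

Inner integral (in r): ∫_{0}^{4} (2/(r^2 + 1)) · r dr = log(17).

Outer integral (in θ): ∫_{0}^{π/2} (log(17)) dθ = π log(17)/2.

Therefore ∬_D (2/(x^2 + y^2 + 1)) dA = π log(17)/2.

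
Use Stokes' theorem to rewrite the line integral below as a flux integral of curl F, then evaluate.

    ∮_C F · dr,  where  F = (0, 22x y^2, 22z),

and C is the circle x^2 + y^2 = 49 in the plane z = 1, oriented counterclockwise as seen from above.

Let S be the flat disk x^2 + y^2 ≤ 49 in the plane z = 1, with upward unit normal n̂ = ẑ. By Stokes' theorem,

    ∮_C F · dr = ∬_S (∇ × F) · n̂ dS = ∬_D (curl F)_z dA,

where D is the disk x^2 + y^2 ≤ 49.

Compute the curl of F = (0, 22x y^2, 22z):
    (∇ × F)_x = ∂F_z/∂y - ∂F_y/∂z = 0,
    (∇ × F)_y = ∂F_x/∂z - ∂F_z/∂x = 0,
    (∇ × F)_z = ∂F_y/∂x - ∂F_x/∂y = 22y^2.

On z = 1, (curl F)_z = 22y^2.

Convert to polar (x = r cos θ, y = r sin θ, dA = r dr dθ); the integrand becomes 22r^2sin(θ)^2, so

    ∬_D (curl F)_z dA = ∫_0^{2π} ∫_0^{7} (22r^2sin(θ)^2) · r dr dθ.

Inner (r from 0 to 7): 26411sin(θ)^2/2.
Outer (θ from 0 to 2π): 26411π/2.

Therefore ∮_C F · dr = 26411π/2.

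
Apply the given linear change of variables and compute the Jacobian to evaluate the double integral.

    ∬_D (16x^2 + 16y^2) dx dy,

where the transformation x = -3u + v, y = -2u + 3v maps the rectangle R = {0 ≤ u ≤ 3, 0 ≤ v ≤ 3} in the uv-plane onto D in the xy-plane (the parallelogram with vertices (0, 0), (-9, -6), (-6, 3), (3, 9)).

Compute the Jacobian determinant of (x, y) with respect to (u, v):

    ∂(x,y)/∂(u,v) = | -3  1 | = (-3)(3) - (1)(-2) = -7.
                   | -2  3 |

Its absolute value is |J| = 7 (the area scaling factor).

Substituting x = -3u + v, y = -2u + 3v into the integrand,

    16x^2 + 16y^2 → 208u^2 - 288u v + 160v^2,

so the integral becomes

    ∬_R (208u^2 - 288u v + 160v^2) · |J| du dv = ∫_0^3 ∫_0^3 (1456u^2 - 2016u v + 1120v^2) dv du.

Inner (v): 4368u^2 - 9072u + 10080.
Outer (u): 28728.

Therefore ∬_D (16x^2 + 16y^2) dx dy = 28728.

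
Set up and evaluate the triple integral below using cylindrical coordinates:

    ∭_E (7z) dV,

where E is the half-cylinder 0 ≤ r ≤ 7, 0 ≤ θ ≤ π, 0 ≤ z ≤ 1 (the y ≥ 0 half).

In cylindrical coordinates, x = r cos(θ), y = r sin(θ), z = z, and dV = r dr dθ dz.

The integrand becomes 7z, so

    ∭_E (7z) dV = ∫_{0}^{π} ∫_{0}^{7} ∫_{0}^{1} (7z) · r dz dr dθ.

Inner (z): 7r/2.
Middle (r from 0 to 7): 343/4.
Outer (θ): 343π/4.

Therefore the triple integral equals 343π/4.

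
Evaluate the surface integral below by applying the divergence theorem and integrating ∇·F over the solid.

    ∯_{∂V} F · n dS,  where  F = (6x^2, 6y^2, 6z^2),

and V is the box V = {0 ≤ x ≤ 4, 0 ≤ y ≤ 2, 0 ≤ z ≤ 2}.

By the divergence theorem,

    ∯_{∂V} F · n dS = ∭_V (∇ · F) dV.

Compute the divergence:
    ∇ · F = ∂F_x/∂x + ∂F_y/∂y + ∂F_z/∂z = 12x + 12y + 12z.

V is a rectangular box, so dV = dx dy dz with 0 ≤ x ≤ 4, 0 ≤ y ≤ 2, 0 ≤ z ≤ 2.

Integrate (12x + 12y + 12z) over V as an iterated integral:

    ∭_V (∇·F) dV = ∫_0^{4} ∫_0^{2} ∫_0^{2} (12x + 12y + 12z) dz dy dx.

Inner (z from 0 to 2): 24x + 24y + 24.
Middle (y from 0 to 2): 48x + 96.
Outer (x from 0 to 4): 768.

Therefore ∯_{∂V} F · n dS = 768.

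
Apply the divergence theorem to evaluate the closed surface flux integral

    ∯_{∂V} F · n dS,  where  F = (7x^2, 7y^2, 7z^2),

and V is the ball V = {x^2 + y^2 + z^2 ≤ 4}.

By the divergence theorem,

    ∯_{∂V} F · n dS = ∭_V (∇ · F) dV.

Compute the divergence:
    ∇ · F = ∂F_x/∂x + ∂F_y/∂y + ∂F_z/∂z = 14x + 14y + 14z.

In spherical coordinates, x = ρ sin(φ) cos(θ), y = ρ sin(φ) sin(θ), z = ρ cos(φ), dV = ρ^2 sin(φ) dρ dφ dθ, with 0 ≤ ρ ≤ 2, 0 ≤ φ ≤ π, 0 ≤ θ ≤ 2π.

The integrand, after substitution and multiplying by the volume element, becomes (14ρ (sqrt(2)sin(φ)sin(θ + π/4) + cos(φ))) · ρ^2 sin(φ), so

    ∭_V (∇·F) dV = ∫_0^{2π} ∫_0^{π} ∫_0^{2} (14ρ (sqrt(2)sin(φ)sin(θ + π/4) + cos(φ))) · ρ^2 sin(φ) dρ dφ dθ.

Inner (ρ from 0 to 2): 56(sqrt(2)sin(φ)sin(θ + π/4) + cos(φ))sin(φ).
Middle (φ from 0 to π): 28sqrt(2)π sin(θ + π/4).
Outer (θ from 0 to 2π): 0.

Therefore ∯_{∂V} F · n dS = 0.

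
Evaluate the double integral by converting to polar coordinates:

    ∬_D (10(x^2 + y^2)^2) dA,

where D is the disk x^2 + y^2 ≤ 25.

The region D is 0 ≤ r ≤ 5, 0 ≤ θ ≤ 2π in polar coordinates, where x = r cos(θ), y = r sin(θ), and dA = r dr dθ.

Under the substitution, the integrand becomes 10r^4, so

    ∬_D (10(x^2 + y^2)^2) dA = ∫_{0}^{2π} ∫_{0}^{5} (10r^4) · r dr dθ.

Inner integral (in r): ∫_{0}^{5} (10r^4) · r dr = 78125/3.

Outer integral (in θ): ∫_{0}^{2π} (78125/3) dθ = 156250π/3.

Therefore ∬_D (10(x^2 + y^2)^2) dA = 156250π/3.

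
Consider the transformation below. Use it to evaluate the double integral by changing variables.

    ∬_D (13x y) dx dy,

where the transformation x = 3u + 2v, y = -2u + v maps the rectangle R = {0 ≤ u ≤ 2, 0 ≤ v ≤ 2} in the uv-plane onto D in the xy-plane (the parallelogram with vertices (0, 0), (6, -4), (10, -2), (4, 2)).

Compute the Jacobian determinant of (x, y) with respect to (u, v):

    ∂(x,y)/∂(u,v) = | 3  2 | = (3)(1) - (2)(-2) = 7.
                   | -2  1 |

Its absolute value is |J| = 7 (the area scaling factor).

Substituting x = 3u + 2v, y = -2u + v into the integrand,

    13x y → -78u^2 - 13u v + 26v^2,

so the integral becomes

    ∬_R (-78u^2 - 13u v + 26v^2) · |J| du dv = ∫_0^2 ∫_0^2 (-546u^2 - 91u v + 182v^2) dv du.

Inner (v): -1092u^2 - 182u + 1456/3.
Outer (u): -6916/3.

Therefore ∬_D (13x y) dx dy = -6916/3.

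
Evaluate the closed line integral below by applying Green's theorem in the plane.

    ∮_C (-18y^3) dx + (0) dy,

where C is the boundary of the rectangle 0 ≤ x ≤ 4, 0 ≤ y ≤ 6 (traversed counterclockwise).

Green's theorem converts the closed line integral into a double integral over the enclosed region D:

    ∮_C P dx + Q dy = ∬_D (∂Q/∂x - ∂P/∂y) dA.

Here P = -18y^3, Q = 0, so

    ∂Q/∂x = 0,    ∂P/∂y = -54y^2,
    ∂Q/∂x - ∂P/∂y = 54y^2.

D is the region 0 ≤ x ≤ 4, 0 ≤ y ≤ 6. Evaluating the double integral:

    ∬_D (54y^2) dA = ∫_0^{4} ∫_0^{6} (54y^2) dy dx.

Inner (y from 0 to 6): 3888.
Outer (x from 0 to 4): 15552.

Therefore ∮_C P dx + Q dy = 15552.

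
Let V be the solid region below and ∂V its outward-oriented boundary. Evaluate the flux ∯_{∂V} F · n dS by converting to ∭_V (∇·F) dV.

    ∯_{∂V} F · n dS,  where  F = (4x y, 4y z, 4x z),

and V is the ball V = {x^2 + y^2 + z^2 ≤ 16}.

By the divergence theorem,

    ∯_{∂V} F · n dS = ∭_V (∇ · F) dV.

Compute the divergence:
    ∇ · F = ∂F_x/∂x + ∂F_y/∂y + ∂F_z/∂z = 4y + 4z + 4x = 4x + 4y + 4z.

In spherical coordinates, x = ρ sin(φ) cos(θ), y = ρ sin(φ) sin(θ), z = ρ cos(φ), dV = ρ^2 sin(φ) dρ dφ dθ, with 0 ≤ ρ ≤ 4, 0 ≤ φ ≤ π, 0 ≤ θ ≤ 2π.

The integrand, after substitution and multiplying by the volume element, becomes (4ρ (sqrt(2)sin(φ)sin(θ + π/4) + cos(φ))) · ρ^2 sin(φ), so

    ∭_V (∇·F) dV = ∫_0^{2π} ∫_0^{π} ∫_0^{4} (4ρ (sqrt(2)sin(φ)sin(θ + π/4) + cos(φ))) · ρ^2 sin(φ) dρ dφ dθ.

Inner (ρ from 0 to 4): 256(sqrt(2)sin(φ)sin(θ + π/4) + cos(φ))sin(φ).
Middle (φ from 0 to π): 128sqrt(2)π sin(θ + π/4).
Outer (θ from 0 to 2π): 0.

Therefore ∯_{∂V} F · n dS = 0.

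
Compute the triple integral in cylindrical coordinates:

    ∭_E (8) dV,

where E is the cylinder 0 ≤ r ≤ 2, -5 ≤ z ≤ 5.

In cylindrical coordinates, x = r cos(θ), y = r sin(θ), z = z, and dV = r dr dθ dz.

The integrand becomes 8, so

    ∭_E (8) dV = ∫_{0}^{2π} ∫_{0}^{2} ∫_{-5}^{5} (8) · r dz dr dθ.

Inner (z): 80r.
Middle (r from 0 to 2): 160.
Outer (θ): 320π.

Therefore the triple integral equals 320π.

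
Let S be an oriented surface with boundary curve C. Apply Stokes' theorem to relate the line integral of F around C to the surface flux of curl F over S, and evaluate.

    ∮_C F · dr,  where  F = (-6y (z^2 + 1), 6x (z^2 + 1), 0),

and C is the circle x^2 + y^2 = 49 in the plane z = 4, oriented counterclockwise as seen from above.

Let S be the flat disk x^2 + y^2 ≤ 49 in the plane z = 4, with upward unit normal n̂ = ẑ. By Stokes' theorem,

    ∮_C F · dr = ∬_S (∇ × F) · n̂ dS = ∬_D (curl F)_z dA,

where D is the disk x^2 + y^2 ≤ 49.

Compute the curl of F = (-6y (z^2 + 1), 6x (z^2 + 1), 0):
    (∇ × F)_x = ∂F_z/∂y - ∂F_y/∂z = -12x z,
    (∇ × F)_y = ∂F_x/∂z - ∂F_z/∂x = -12y z,
    (∇ × F)_z = ∂F_y/∂x - ∂F_x/∂y = 12z^2 + 12.

On z = 4, (curl F)_z = 204.

Convert to polar (x = r cos θ, y = r sin θ, dA = r dr dθ); the integrand becomes 204, so

    ∬_D (curl F)_z dA = ∫_0^{2π} ∫_0^{7} (204) · r dr dθ.

Inner (r from 0 to 7): 4998.
Outer (θ from 0 to 2π): 9996π.

Therefore ∮_C F · dr = 9996π.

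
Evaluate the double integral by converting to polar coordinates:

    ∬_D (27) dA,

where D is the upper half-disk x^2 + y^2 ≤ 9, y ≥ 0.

The region D is 0 ≤ r ≤ 3, 0 ≤ θ ≤ π in polar coordinates, where x = r cos(θ), y = r sin(θ), and dA = r dr dθ.

Under the substitution, the integrand becomes 27, so

    ∬_D (27) dA = ∫_{0}^{π} ∫_{0}^{3} (27) · r dr dθ.

Inner integral (in r): ∫_{0}^{3} (27) · r dr = 243/2.

Outer integral (in θ): ∫_{0}^{π} (243/2) dθ = 243π/2.

Therefore ∬_D (27) dA = 243π/2.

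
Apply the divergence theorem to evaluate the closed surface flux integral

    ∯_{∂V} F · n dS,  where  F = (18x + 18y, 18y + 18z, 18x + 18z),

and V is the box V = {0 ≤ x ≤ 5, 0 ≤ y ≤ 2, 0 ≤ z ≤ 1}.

By the divergence theorem,

    ∯_{∂V} F · n dS = ∭_V (∇ · F) dV.

Compute the divergence:
    ∇ · F = ∂F_x/∂x + ∂F_y/∂y + ∂F_z/∂z = 18 + 18 + 18 = 54.

V is a rectangular box, so dV = dx dy dz with 0 ≤ x ≤ 5, 0 ≤ y ≤ 2, 0 ≤ z ≤ 1.

Integrate (54) over V as an iterated integral:

    ∭_V (∇·F) dV = ∫_0^{5} ∫_0^{2} ∫_0^{1} (54) dz dy dx.

Inner (z from 0 to 1): 54.
Middle (y from 0 to 2): 108.
Outer (x from 0 to 5): 540.

Therefore ∯_{∂V} F · n dS = 540.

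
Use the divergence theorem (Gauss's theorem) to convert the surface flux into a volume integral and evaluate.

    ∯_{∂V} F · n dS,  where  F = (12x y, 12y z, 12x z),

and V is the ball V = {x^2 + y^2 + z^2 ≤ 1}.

By the divergence theorem,

    ∯_{∂V} F · n dS = ∭_V (∇ · F) dV.

Compute the divergence:
    ∇ · F = ∂F_x/∂x + ∂F_y/∂y + ∂F_z/∂z = 12y + 12z + 12x = 12x + 12y + 12z.

In spherical coordinates, x = ρ sin(φ) cos(θ), y = ρ sin(φ) sin(θ), z = ρ cos(φ), dV = ρ^2 sin(φ) dρ dφ dθ, with 0 ≤ ρ ≤ 1, 0 ≤ φ ≤ π, 0 ≤ θ ≤ 2π.

The integrand, after substitution and multiplying by the volume element, becomes (12ρ (sqrt(2)sin(φ)sin(θ + π/4) + cos(φ))) · ρ^2 sin(φ), so

    ∭_V (∇·F) dV = ∫_0^{2π} ∫_0^{π} ∫_0^{1} (12ρ (sqrt(2)sin(φ)sin(θ + π/4) + cos(φ))) · ρ^2 sin(φ) dρ dφ dθ.

Inner (ρ from 0 to 1): 3(sqrt(2)sin(φ)sin(θ + π/4) + cos(φ))sin(φ).
Middle (φ from 0 to π): 3sqrt(2)π sin(θ + π/4)/2.
Outer (θ from 0 to 2π): 0.

Therefore ∯_{∂V} F · n dS = 0.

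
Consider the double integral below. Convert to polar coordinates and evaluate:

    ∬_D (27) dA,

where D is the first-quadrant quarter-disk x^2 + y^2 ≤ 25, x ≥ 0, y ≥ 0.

The region D is 0 ≤ r ≤ 5, 0 ≤ θ ≤ π/2 in polar coordinates, where x = r cos(θ), y = r sin(θ), and dA = r dr dθ.

Under the substitution, the integrand becomes 27, so

    ∬_D (27) dA = ∫_{0}^{π/2} ∫_{0}^{5} (27) · r dr dθ.

Inner integral (in r): ∫_{0}^{5} (27) · r dr = 675/2.

Outer integral (in θ): ∫_{0}^{π/2} (675/2) dθ = 675π/4.

Therefore ∬_D (27) dA = 675π/4.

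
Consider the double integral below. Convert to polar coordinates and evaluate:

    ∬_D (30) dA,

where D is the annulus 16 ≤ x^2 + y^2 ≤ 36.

The region D is 4 ≤ r ≤ 6, 0 ≤ θ ≤ 2π in polar coordinates, where x = r cos(θ), y = r sin(θ), and dA = r dr dθ.

Under the substitution, the integrand becomes 30, so

    ∬_D (30) dA = ∫_{0}^{2π} ∫_{4}^{6} (30) · r dr dθ.

Inner integral (in r): ∫_{4}^{6} (30) · r dr = 300.

Outer integral (in θ): ∫_{0}^{2π} (300) dθ = 600π.

Therefore ∬_D (30) dA = 600π.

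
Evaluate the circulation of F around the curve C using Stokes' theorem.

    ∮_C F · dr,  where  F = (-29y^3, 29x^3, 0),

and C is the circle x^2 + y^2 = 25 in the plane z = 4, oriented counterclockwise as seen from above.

Let S be the flat disk x^2 + y^2 ≤ 25 in the plane z = 4, with upward unit normal n̂ = ẑ. By Stokes' theorem,

    ∮_C F · dr = ∬_S (∇ × F) · n̂ dS = ∬_D (curl F)_z dA,

where D is the disk x^2 + y^2 ≤ 25.

Compute the curl of F = (-29y^3, 29x^3, 0):
    (∇ × F)_x = ∂F_z/∂y - ∂F_y/∂z = 0,
    (∇ × F)_y = ∂F_x/∂z - ∂F_z/∂x = 0,
    (∇ × F)_z = ∂F_y/∂x - ∂F_x/∂y = 87x^2 + 87y^2.

On z = 4, (curl F)_z = 87x^2 + 87y^2.

Convert to polar (x = r cos θ, y = r sin θ, dA = r dr dθ); the integrand becomes 87r^2, so

    ∬_D (curl F)_z dA = ∫_0^{2π} ∫_0^{5} (87r^2) · r dr dθ.

Inner (r from 0 to 5): 54375/4.
Outer (θ from 0 to 2π): 54375π/2.

Therefore ∮_C F · dr = 54375π/2.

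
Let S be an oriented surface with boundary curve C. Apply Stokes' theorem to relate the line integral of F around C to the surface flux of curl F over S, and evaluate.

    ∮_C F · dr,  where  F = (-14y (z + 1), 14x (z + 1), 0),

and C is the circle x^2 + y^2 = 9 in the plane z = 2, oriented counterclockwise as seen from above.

Let S be the flat disk x^2 + y^2 ≤ 9 in the plane z = 2, with upward unit normal n̂ = ẑ. By Stokes' theorem,

    ∮_C F · dr = ∬_S (∇ × F) · n̂ dS = ∬_D (curl F)_z dA,

where D is the disk x^2 + y^2 ≤ 9.

Compute the curl of F = (-14y (z + 1), 14x (z + 1), 0):
    (∇ × F)_x = ∂F_z/∂y - ∂F_y/∂z = -14x,
    (∇ × F)_y = ∂F_x/∂z - ∂F_z/∂x = -14y,
    (∇ × F)_z = ∂F_y/∂x - ∂F_x/∂y = 28z + 28.

On z = 2, (curl F)_z = 84.

Convert to polar (x = r cos θ, y = r sin θ, dA = r dr dθ); the integrand becomes 84, so

    ∬_D (curl F)_z dA = ∫_0^{2π} ∫_0^{3} (84) · r dr dθ.

Inner (r from 0 to 3): 378.
Outer (θ from 0 to 2π): 756π.

Therefore ∮_C F · dr = 756π.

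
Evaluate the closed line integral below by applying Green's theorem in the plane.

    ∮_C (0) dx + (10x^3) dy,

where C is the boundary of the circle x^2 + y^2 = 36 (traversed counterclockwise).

Green's theorem converts the closed line integral into a double integral over the enclosed region D:

    ∮_C P dx + Q dy = ∬_D (∂Q/∂x - ∂P/∂y) dA.

Here P = 0, Q = 10x^3, so

    ∂Q/∂x = 30x^2,    ∂P/∂y = 0,
    ∂Q/∂x - ∂P/∂y = 30x^2.

D is the region x^2 + y^2 ≤ 36. Evaluating the double integral:

In polar coordinates (x = r cos θ, y = r sin θ, dA = r dr dθ) the integrand becomes 30r^2cos(θ)^2, so

    ∬_D (30x^2) dA = ∫_0^{2π} ∫_0^{6} (30r^2cos(θ)^2) · r dr dθ.

Inner (r from 0 to 6): 9720cos(θ)^2.
Outer (θ from 0 to 2π): 9720π.

Therefore ∮_C P dx + Q dy = 9720π.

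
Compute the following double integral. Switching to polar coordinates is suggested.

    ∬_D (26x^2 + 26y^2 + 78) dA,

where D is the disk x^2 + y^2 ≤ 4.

The region D is 0 ≤ r ≤ 2, 0 ≤ θ ≤ 2π in polar coordinates, where x = r cos(θ), y = r sin(θ), and dA = r dr dθ.

Under the substitution, the integrand becomes 26r^2 + 78, so

    ∬_D (26x^2 + 26y^2 + 78) dA = ∫_{0}^{2π} ∫_{0}^{2} (26r^2 + 78) · r dr dθ.

Inner integral (in r): ∫_{0}^{2} (26r^2 + 78) · r dr = 260.

Outer integral (in θ): ∫_{0}^{2π} (260) dθ = 520π.

Therefore ∬_D (26x^2 + 26y^2 + 78) dA = 520π.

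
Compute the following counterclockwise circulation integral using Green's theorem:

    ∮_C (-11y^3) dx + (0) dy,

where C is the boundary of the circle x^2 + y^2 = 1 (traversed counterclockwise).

Green's theorem converts the closed line integral into a double integral over the enclosed region D:

    ∮_C P dx + Q dy = ∬_D (∂Q/∂x - ∂P/∂y) dA.

Here P = -11y^3, Q = 0, so

    ∂Q/∂x = 0,    ∂P/∂y = -33y^2,
    ∂Q/∂x - ∂P/∂y = 33y^2.

D is the region x^2 + y^2 ≤ 1. Evaluating the double integral:

In polar coordinates (x = r cos θ, y = r sin θ, dA = r dr dθ) the integrand becomes 33r^2sin(θ)^2, so

    ∬_D (33y^2) dA = ∫_0^{2π} ∫_0^{1} (33r^2sin(θ)^2) · r dr dθ.

Inner (r from 0 to 1): 33sin(θ)^2/4.
Outer (θ from 0 to 2π): 33π/4.

Therefore ∮_C P dx + Q dy = 33π/4.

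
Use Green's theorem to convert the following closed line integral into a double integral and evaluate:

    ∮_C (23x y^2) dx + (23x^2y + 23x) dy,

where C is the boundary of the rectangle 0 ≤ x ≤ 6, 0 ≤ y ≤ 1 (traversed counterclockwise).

Green's theorem converts the closed line integral into a double integral over the enclosed region D:

    ∮_C P dx + Q dy = ∬_D (∂Q/∂x - ∂P/∂y) dA.

Here P = 23x y^2, Q = 23x^2y + 23x, so

    ∂Q/∂x = 46x y + 23,    ∂P/∂y = 46x y,
    ∂Q/∂x - ∂P/∂y = 23.

D is the region 0 ≤ x ≤ 6, 0 ≤ y ≤ 1. Evaluating the double integral:

    ∬_D (23) dA = ∫_0^{6} ∫_0^{1} (23) dy dx.

Inner (y from 0 to 1): 23.
Outer (x from 0 to 6): 138.

Therefore ∮_C P dx + Q dy = 138.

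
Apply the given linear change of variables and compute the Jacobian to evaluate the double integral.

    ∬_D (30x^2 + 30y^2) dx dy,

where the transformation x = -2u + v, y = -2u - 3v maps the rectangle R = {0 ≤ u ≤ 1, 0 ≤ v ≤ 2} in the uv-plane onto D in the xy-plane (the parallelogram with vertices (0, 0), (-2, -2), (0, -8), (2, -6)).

Compute the Jacobian determinant of (x, y) with respect to (u, v):

    ∂(x,y)/∂(u,v) = | -2  1 | = (-2)(-3) - (1)(-2) = 8.
                   | -2  -3 |

Its absolute value is |J| = 8 (the area scaling factor).

Substituting x = -2u + v, y = -2u - 3v into the integrand,

    30x^2 + 30y^2 → 240u^2 + 240u v + 300v^2,

so the integral becomes

    ∬_R (240u^2 + 240u v + 300v^2) · |J| du dv = ∫_0^1 ∫_0^2 (1920u^2 + 1920u v + 2400v^2) dv du.

Inner (v): 3840u^2 + 3840u + 6400.
Outer (u): 9600.

Therefore ∬_D (30x^2 + 30y^2) dx dy = 9600.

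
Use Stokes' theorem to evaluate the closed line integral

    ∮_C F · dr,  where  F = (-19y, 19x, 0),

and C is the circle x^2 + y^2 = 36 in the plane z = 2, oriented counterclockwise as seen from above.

Let S be the flat disk x^2 + y^2 ≤ 36 in the plane z = 2, with upward unit normal n̂ = ẑ. By Stokes' theorem,

    ∮_C F · dr = ∬_S (∇ × F) · n̂ dS = ∬_D (curl F)_z dA,

where D is the disk x^2 + y^2 ≤ 36.

Compute the curl of F = (-19y, 19x, 0):
    (∇ × F)_x = ∂F_z/∂y - ∂F_y/∂z = 0,
    (∇ × F)_y = ∂F_x/∂z - ∂F_z/∂x = 0,
    (∇ × F)_z = ∂F_y/∂x - ∂F_x/∂y = 38.

On z = 2, (curl F)_z = 38.

Convert to polar (x = r cos θ, y = r sin θ, dA = r dr dθ); the integrand becomes 38, so

    ∬_D (curl F)_z dA = ∫_0^{2π} ∫_0^{6} (38) · r dr dθ.

Inner (r from 0 to 6): 684.
Outer (θ from 0 to 2π): 1368π.

Therefore ∮_C F · dr = 1368π.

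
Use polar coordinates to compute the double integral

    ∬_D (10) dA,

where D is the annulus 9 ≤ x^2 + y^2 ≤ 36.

The region D is 3 ≤ r ≤ 6, 0 ≤ θ ≤ 2π in polar coordinates, where x = r cos(θ), y = r sin(θ), and dA = r dr dθ.

Under the substitution, the integrand becomes 10, so

    ∬_D (10) dA = ∫_{0}^{2π} ∫_{3}^{6} (10) · r dr dθ.

Inner integral (in r): ∫_{3}^{6} (10) · r dr = 135.

Outer integral (in θ): ∫_{0}^{2π} (135) dθ = 270π.

Therefore ∬_D (10) dA = 270π.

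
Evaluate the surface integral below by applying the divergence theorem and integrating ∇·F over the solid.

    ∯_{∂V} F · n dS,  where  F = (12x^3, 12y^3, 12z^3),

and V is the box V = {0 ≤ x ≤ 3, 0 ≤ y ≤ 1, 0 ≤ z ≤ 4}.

By the divergence theorem,

    ∯_{∂V} F · n dS = ∭_V (∇ · F) dV.

Compute the divergence:
    ∇ · F = ∂F_x/∂x + ∂F_y/∂y + ∂F_z/∂z = 36x^2 + 36y^2 + 36z^2.

V is a rectangular box, so dV = dx dy dz with 0 ≤ x ≤ 3, 0 ≤ y ≤ 1, 0 ≤ z ≤ 4.

Integrate (36x^2 + 36y^2 + 36z^2) over V as an iterated integral:

    ∭_V (∇·F) dV = ∫_0^{3} ∫_0^{1} ∫_0^{4} (36x^2 + 36y^2 + 36z^2) dz dy dx.

Inner (z from 0 to 4): 144x^2 + 144y^2 + 768.
Middle (y from 0 to 1): 144x^2 + 816.
Outer (x from 0 to 3): 3744.

Therefore ∯_{∂V} F · n dS = 3744.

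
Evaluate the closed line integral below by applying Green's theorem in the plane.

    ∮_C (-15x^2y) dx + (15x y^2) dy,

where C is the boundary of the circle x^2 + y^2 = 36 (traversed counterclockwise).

Green's theorem converts the closed line integral into a double integral over the enclosed region D:

    ∮_C P dx + Q dy = ∬_D (∂Q/∂x - ∂P/∂y) dA.

Here P = -15x^2y, Q = 15x y^2, so

    ∂Q/∂x = 15y^2,    ∂P/∂y = -15x^2,
    ∂Q/∂x - ∂P/∂y = 15x^2 + 15y^2.

D is the region x^2 + y^2 ≤ 36. Evaluating the double integral:

In polar coordinates (x = r cos θ, y = r sin θ, dA = r dr dθ) the integrand becomes 15r^2, so

    ∬_D (15x^2 + 15y^2) dA = ∫_0^{2π} ∫_0^{6} (15r^2) · r dr dθ.

Inner (r from 0 to 6): 4860.
Outer (θ from 0 to 2π): 9720π.

Therefore ∮_C P dx + Q dy = 9720π.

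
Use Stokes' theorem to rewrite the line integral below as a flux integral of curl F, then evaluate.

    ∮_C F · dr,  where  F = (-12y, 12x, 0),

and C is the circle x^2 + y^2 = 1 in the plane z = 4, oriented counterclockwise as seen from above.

Let S be the flat disk x^2 + y^2 ≤ 1 in the plane z = 4, with upward unit normal n̂ = ẑ. By Stokes' theorem,

    ∮_C F · dr = ∬_S (∇ × F) · n̂ dS = ∬_D (curl F)_z dA,

where D is the disk x^2 + y^2 ≤ 1.

Compute the curl of F = (-12y, 12x, 0):
    (∇ × F)_x = ∂F_z/∂y - ∂F_y/∂z = 0,
    (∇ × F)_y = ∂F_x/∂z - ∂F_z/∂x = 0,
    (∇ × F)_z = ∂F_y/∂x - ∂F_x/∂y = 24.

On z = 4, (curl F)_z = 24.

Convert to polar (x = r cos θ, y = r sin θ, dA = r dr dθ); the integrand becomes 24, so

    ∬_D (curl F)_z dA = ∫_0^{2π} ∫_0^{1} (24) · r dr dθ.

Inner (r from 0 to 1): 12.
Outer (θ from 0 to 2π): 24π.

Therefore ∮_C F · dr = 24π.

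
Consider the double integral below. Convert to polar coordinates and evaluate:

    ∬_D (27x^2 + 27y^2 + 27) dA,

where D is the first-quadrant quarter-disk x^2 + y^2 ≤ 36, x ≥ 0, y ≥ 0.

The region D is 0 ≤ r ≤ 6, 0 ≤ θ ≤ π/2 in polar coordinates, where x = r cos(θ), y = r sin(θ), and dA = r dr dθ.

Under the substitution, the integrand becomes 27r^2 + 27, so

    ∬_D (27x^2 + 27y^2 + 27) dA = ∫_{0}^{π/2} ∫_{0}^{6} (27r^2 + 27) · r dr dθ.

Inner integral (in r): ∫_{0}^{6} (27r^2 + 27) · r dr = 9234.

Outer integral (in θ): ∫_{0}^{π/2} (9234) dθ = 4617π.

Therefore ∬_D (27x^2 + 27y^2 + 27) dA = 4617π.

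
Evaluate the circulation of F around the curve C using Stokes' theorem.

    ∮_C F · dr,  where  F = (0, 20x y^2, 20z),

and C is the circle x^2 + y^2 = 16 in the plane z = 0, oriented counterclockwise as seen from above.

Let S be the flat disk x^2 + y^2 ≤ 16 in the plane z = 0, with upward unit normal n̂ = ẑ. By Stokes' theorem,

    ∮_C F · dr = ∬_S (∇ × F) · n̂ dS = ∬_D (curl F)_z dA,

where D is the disk x^2 + y^2 ≤ 16.

Compute the curl of F = (0, 20x y^2, 20z):
    (∇ × F)_x = ∂F_z/∂y - ∂F_y/∂z = 0,
    (∇ × F)_y = ∂F_x/∂z - ∂F_z/∂x = 0,
    (∇ × F)_z = ∂F_y/∂x - ∂F_x/∂y = 20y^2.

On z = 0, (curl F)_z = 20y^2.

Convert to polar (x = r cos θ, y = r sin θ, dA = r dr dθ); the integrand becomes 20r^2sin(θ)^2, so

    ∬_D (curl F)_z dA = ∫_0^{2π} ∫_0^{4} (20r^2sin(θ)^2) · r dr dθ.

Inner (r from 0 to 4): 1280sin(θ)^2.
Outer (θ from 0 to 2π): 1280π.

Therefore ∮_C F · dr = 1280π.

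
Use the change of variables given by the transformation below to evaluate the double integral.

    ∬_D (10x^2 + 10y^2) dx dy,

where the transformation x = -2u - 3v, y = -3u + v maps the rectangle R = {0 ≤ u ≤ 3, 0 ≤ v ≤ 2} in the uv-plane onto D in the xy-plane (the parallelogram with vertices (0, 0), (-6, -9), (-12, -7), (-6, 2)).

Compute the Jacobian determinant of (x, y) with respect to (u, v):

    ∂(x,y)/∂(u,v) = | -2  -3 | = (-2)(1) - (-3)(-3) = -11.
                   | -3  1 |

Its absolute value is |J| = 11 (the area scaling factor).

Substituting x = -2u - 3v, y = -3u + v into the integrand,

    10x^2 + 10y^2 → 130u^2 + 60u v + 100v^2,

so the integral becomes

    ∬_R (130u^2 + 60u v + 100v^2) · |J| du dv = ∫_0^3 ∫_0^2 (1430u^2 + 660u v + 1100v^2) dv du.

Inner (v): 2860u^2 + 1320u + 8800/3.
Outer (u): 40480.

Therefore ∬_D (10x^2 + 10y^2) dx dy = 40480.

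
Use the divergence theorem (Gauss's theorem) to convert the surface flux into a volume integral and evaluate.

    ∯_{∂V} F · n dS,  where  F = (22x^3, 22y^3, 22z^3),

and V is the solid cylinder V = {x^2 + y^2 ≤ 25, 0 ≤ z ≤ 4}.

By the divergence theorem,

    ∯_{∂V} F · n dS = ∭_V (∇ · F) dV.

Compute the divergence:
    ∇ · F = ∂F_x/∂x + ∂F_y/∂y + ∂F_z/∂z = 66x^2 + 66y^2 + 66z^2.

In cylindrical coordinates, x = r cos(θ), y = r sin(θ), z = z, dV = r dr dθ dz, with 0 ≤ r ≤ 5, 0 ≤ θ ≤ 2π, 0 ≤ z ≤ 4.

The integrand, after substitution and multiplying by the volume element, becomes (66r^2 + 66z^2) · r, so

    ∭_V (∇·F) dV = ∫_0^{2π} ∫_0^{5} ∫_0^{4} (66r^2 + 66z^2) · r dz dr dθ.

Inner (z from 0 to 4): 264r^3 + 1408r.
Middle (r from 0 to 5): 58850.
Outer (θ from 0 to 2π): 117700π.

Therefore ∯_{∂V} F · n dS = 117700π.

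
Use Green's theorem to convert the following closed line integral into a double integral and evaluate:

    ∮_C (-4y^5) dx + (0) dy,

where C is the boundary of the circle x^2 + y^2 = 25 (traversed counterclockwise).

Green's theorem converts the closed line integral into a double integral over the enclosed region D:

    ∮_C P dx + Q dy = ∬_D (∂Q/∂x - ∂P/∂y) dA.

Here P = -4y^5, Q = 0, so

    ∂Q/∂x = 0,    ∂P/∂y = -20y^4,
    ∂Q/∂x - ∂P/∂y = 20y^4.

D is the region x^2 + y^2 ≤ 25. Evaluating the double integral:

In polar coordinates (x = r cos θ, y = r sin θ, dA = r dr dθ) the integrand becomes 20r^4sin(θ)^4, so

    ∬_D (20y^4) dA = ∫_0^{2π} ∫_0^{5} (20r^4sin(θ)^4) · r dr dθ.

Inner (r from 0 to 5): 156250sin(θ)^4/3.
Outer (θ from 0 to 2π): 78125π/2.

Therefore ∮_C P dx + Q dy = 78125π/2.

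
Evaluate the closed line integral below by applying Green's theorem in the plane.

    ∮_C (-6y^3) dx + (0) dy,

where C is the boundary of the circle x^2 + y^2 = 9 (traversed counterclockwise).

Green's theorem converts the closed line integral into a double integral over the enclosed region D:

    ∮_C P dx + Q dy = ∬_D (∂Q/∂x - ∂P/∂y) dA.

Here P = -6y^3, Q = 0, so

    ∂Q/∂x = 0,    ∂P/∂y = -18y^2,
    ∂Q/∂x - ∂P/∂y = 18y^2.

D is the region x^2 + y^2 ≤ 9. Evaluating the double integral:

In polar coordinates (x = r cos θ, y = r sin θ, dA = r dr dθ) the integrand becomes 18r^2sin(θ)^2, so

    ∬_D (18y^2) dA = ∫_0^{2π} ∫_0^{3} (18r^2sin(θ)^2) · r dr dθ.

Inner (r from 0 to 3): 729sin(θ)^2/2.
Outer (θ from 0 to 2π): 729π/2.

Therefore ∮_C P dx + Q dy = 729π/2.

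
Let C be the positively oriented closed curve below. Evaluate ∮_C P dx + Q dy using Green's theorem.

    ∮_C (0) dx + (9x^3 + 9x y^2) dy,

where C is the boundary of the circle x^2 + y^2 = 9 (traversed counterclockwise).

Green's theorem converts the closed line integral into a double integral over the enclosed region D:

    ∮_C P dx + Q dy = ∬_D (∂Q/∂x - ∂P/∂y) dA.

Here P = 0, Q = 9x^3 + 9x y^2, so

    ∂Q/∂x = 27x^2 + 9y^2,    ∂P/∂y = 0,
    ∂Q/∂x - ∂P/∂y = 27x^2 + 9y^2.

D is the region x^2 + y^2 ≤ 9. Evaluating the double integral:

In polar coordinates (x = r cos θ, y = r sin θ, dA = r dr dθ) the integrand becomes 9r^2(cos(2θ) + 2), so

    ∬_D (27x^2 + 9y^2) dA = ∫_0^{2π} ∫_0^{3} (9r^2(cos(2θ) + 2)) · r dr dθ.

Inner (r from 0 to 3): 729cos(2θ)/4 + 729/2.
Outer (θ from 0 to 2π): 729π.

Therefore ∮_C P dx + Q dy = 729π.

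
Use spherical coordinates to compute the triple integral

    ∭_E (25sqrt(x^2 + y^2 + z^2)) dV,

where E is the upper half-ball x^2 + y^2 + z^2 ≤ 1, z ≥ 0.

In spherical coordinates, x = ρ sin(φ) cos(θ), y = ρ sin(φ) sin(θ), z = ρ cos(φ), and dV = ρ^2 sin(φ) dρ dφ dθ.

The integrand becomes 25ρ, so

    ∭_E (25sqrt(x^2 + y^2 + z^2)) dV = ∫_{0}^{2π} ∫_{0}^{π/2} ∫_{0}^{1} (25ρ) · ρ^2 sin(φ) dρ dφ dθ.

Inner (ρ): 25sin(φ)/4.
Middle (φ): 25/4.
Outer (θ): 25π/2.

Therefore the triple integral equals 25π/2.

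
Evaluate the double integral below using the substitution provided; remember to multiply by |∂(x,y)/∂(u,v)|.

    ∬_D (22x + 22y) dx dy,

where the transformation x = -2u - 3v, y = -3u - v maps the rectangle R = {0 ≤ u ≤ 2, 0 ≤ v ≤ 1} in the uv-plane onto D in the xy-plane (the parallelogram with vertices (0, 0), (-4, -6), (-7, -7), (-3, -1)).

Compute the Jacobian determinant of (x, y) with respect to (u, v):

    ∂(x,y)/∂(u,v) = | -2  -3 | = (-2)(-1) - (-3)(-3) = -7.
                   | -3  -1 |

Its absolute value is |J| = 7 (the area scaling factor).

Substituting x = -2u - 3v, y = -3u - v into the integrand,

    22x + 22y → -110u - 88v,

so the integral becomes

    ∬_R (-110u - 88v) · |J| du dv = ∫_0^2 ∫_0^1 (-770u - 616v) dv du.

Inner (v): -770u - 308.
Outer (u): -2156.

Therefore ∬_D (22x + 22y) dx dy = -2156.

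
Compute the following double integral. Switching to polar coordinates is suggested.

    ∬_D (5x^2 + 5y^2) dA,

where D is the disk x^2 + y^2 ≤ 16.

The region D is 0 ≤ r ≤ 4, 0 ≤ θ ≤ 2π in polar coordinates, where x = r cos(θ), y = r sin(θ), and dA = r dr dθ.

Under the substitution, the integrand becomes 5r^2, so

    ∬_D (5x^2 + 5y^2) dA = ∫_{0}^{2π} ∫_{0}^{4} (5r^2) · r dr dθ.

Inner integral (in r): ∫_{0}^{4} (5r^2) · r dr = 320.

Outer integral (in θ): ∫_{0}^{2π} (320) dθ = 640π.

Therefore ∬_D (5x^2 + 5y^2) dA = 640π.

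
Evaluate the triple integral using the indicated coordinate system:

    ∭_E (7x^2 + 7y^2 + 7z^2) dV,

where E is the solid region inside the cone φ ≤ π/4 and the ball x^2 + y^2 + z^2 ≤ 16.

In spherical coordinates, x = ρ sin(φ) cos(θ), y = ρ sin(φ) sin(θ), z = ρ cos(φ), and dV = ρ^2 sin(φ) dρ dφ dθ.

The integrand becomes 7ρ^2, so

    ∭_E (7x^2 + 7y^2 + 7z^2) dV = ∫_{0}^{2π} ∫_{0}^{π/4} ∫_{0}^{4} (7ρ^2) · ρ^2 sin(φ) dρ dφ dθ.

Inner (ρ): 7168sin(φ)/5.
Middle (φ): 7168/5 - 3584sqrt(2)/5.
Outer (θ): 7168π (2 - sqrt(2))/5.

Therefore the triple integral equals 7168π (2 - sqrt(2))/5.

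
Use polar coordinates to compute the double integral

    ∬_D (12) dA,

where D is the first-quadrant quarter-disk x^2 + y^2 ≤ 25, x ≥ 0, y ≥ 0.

The region D is 0 ≤ r ≤ 5, 0 ≤ θ ≤ π/2 in polar coordinates, where x = r cos(θ), y = r sin(θ), and dA = r dr dθ.

Under the substitution, the integrand becomes 12, so

    ∬_D (12) dA = ∫_{0}^{π/2} ∫_{0}^{5} (12) · r dr dθ.

Inner integral (in r): ∫_{0}^{5} (12) · r dr = 150.

Outer integral (in θ): ∫_{0}^{π/2} (150) dθ = 75π.

Therefore ∬_D (12) dA = 75π.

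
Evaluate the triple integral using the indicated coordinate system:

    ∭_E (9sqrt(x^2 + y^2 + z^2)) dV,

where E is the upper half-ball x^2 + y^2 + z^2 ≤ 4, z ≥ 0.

In spherical coordinates, x = ρ sin(φ) cos(θ), y = ρ sin(φ) sin(θ), z = ρ cos(φ), and dV = ρ^2 sin(φ) dρ dφ dθ.

The integrand becomes 9ρ, so

    ∭_E (9sqrt(x^2 + y^2 + z^2)) dV = ∫_{0}^{2π} ∫_{0}^{π/2} ∫_{0}^{2} (9ρ) · ρ^2 sin(φ) dρ dφ dθ.

Inner (ρ): 36sin(φ).
Middle (φ): 36.
Outer (θ): 72π.

Therefore the triple integral equals 72π.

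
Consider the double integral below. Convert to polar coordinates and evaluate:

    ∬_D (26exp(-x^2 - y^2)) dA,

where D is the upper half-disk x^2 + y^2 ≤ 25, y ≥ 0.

The region D is 0 ≤ r ≤ 5, 0 ≤ θ ≤ π in polar coordinates, where x = r cos(θ), y = r sin(θ), and dA = r dr dθ.

Under the substitution, the integrand becomes 26exp(-r^2), so

    ∬_D (26exp(-x^2 - y^2)) dA = ∫_{0}^{π} ∫_{0}^{5} (26exp(-r^2)) · r dr dθ.

Inner integral (in r): ∫_{0}^{5} (26exp(-r^2)) · r dr = 13 - 13exp(-25).

Outer integral (in θ): ∫_{0}^{π} (13 - 13exp(-25)) dθ = -13π exp(-25) + 13π.

Therefore ∬_D (26exp(-x^2 - y^2)) dA = -13π exp(-25) + 13π.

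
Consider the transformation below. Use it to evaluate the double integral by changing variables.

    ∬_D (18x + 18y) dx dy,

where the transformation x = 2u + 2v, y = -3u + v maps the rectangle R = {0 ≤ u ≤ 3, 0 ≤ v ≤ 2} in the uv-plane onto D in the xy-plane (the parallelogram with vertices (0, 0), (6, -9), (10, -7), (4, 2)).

Compute the Jacobian determinant of (x, y) with respect to (u, v):

    ∂(x,y)/∂(u,v) = | 2  2 | = (2)(1) - (2)(-3) = 8.
                   | -3  1 |

Its absolute value is |J| = 8 (the area scaling factor).

Substituting x = 2u + 2v, y = -3u + v into the integrand,

    18x + 18y → -18u + 54v,

so the integral becomes

    ∬_R (-18u + 54v) · |J| du dv = ∫_0^3 ∫_0^2 (-144u + 432v) dv du.

Inner (v): 864 - 288u.
Outer (u): 1296.

Therefore ∬_D (18x + 18y) dx dy = 1296.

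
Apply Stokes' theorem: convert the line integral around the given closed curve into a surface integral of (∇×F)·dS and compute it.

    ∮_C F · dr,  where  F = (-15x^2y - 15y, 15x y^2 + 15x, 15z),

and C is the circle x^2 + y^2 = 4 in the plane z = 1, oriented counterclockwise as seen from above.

Let S be the flat disk x^2 + y^2 ≤ 4 in the plane z = 1, with upward unit normal n̂ = ẑ. By Stokes' theorem,

    ∮_C F · dr = ∬_S (∇ × F) · n̂ dS = ∬_D (curl F)_z dA,

where D is the disk x^2 + y^2 ≤ 4.

Compute the curl of F = (-15x^2y - 15y, 15x y^2 + 15x, 15z):
    (∇ × F)_x = ∂F_z/∂y - ∂F_y/∂z = 0,
    (∇ × F)_y = ∂F_x/∂z - ∂F_z/∂x = 0,
    (∇ × F)_z = ∂F_y/∂x - ∂F_x/∂y = 15x^2 + 15y^2 + 30.

On z = 1, (curl F)_z = 15x^2 + 15y^2 + 30.

Convert to polar (x = r cos θ, y = r sin θ, dA = r dr dθ); the integrand becomes 15r^2 + 30, so

    ∬_D (curl F)_z dA = ∫_0^{2π} ∫_0^{2} (15r^2 + 30) · r dr dθ.

Inner (r from 0 to 2): 120.
Outer (θ from 0 to 2π): 240π.

Therefore ∮_C F · dr = 240π.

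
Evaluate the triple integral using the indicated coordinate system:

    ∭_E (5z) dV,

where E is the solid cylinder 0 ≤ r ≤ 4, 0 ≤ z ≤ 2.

In cylindrical coordinates, x = r cos(θ), y = r sin(θ), z = z, and dV = r dr dθ dz.

The integrand becomes 5z, so

    ∭_E (5z) dV = ∫_{0}^{2π} ∫_{0}^{4} ∫_{0}^{2} (5z) · r dz dr dθ.

Inner (z): 10r.
Middle (r from 0 to 4): 80.
Outer (θ): 160π.

Therefore the triple integral equals 160π.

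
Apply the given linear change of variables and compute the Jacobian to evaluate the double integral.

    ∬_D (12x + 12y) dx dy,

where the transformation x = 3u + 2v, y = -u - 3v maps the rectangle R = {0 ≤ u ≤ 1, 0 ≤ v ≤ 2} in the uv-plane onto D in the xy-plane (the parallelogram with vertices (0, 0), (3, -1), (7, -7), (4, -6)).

Compute the Jacobian determinant of (x, y) with respect to (u, v):

    ∂(x,y)/∂(u,v) = | 3  2 | = (3)(-3) - (2)(-1) = -7.
                   | -1  -3 |

Its absolute value is |J| = 7 (the area scaling factor).

Substituting x = 3u + 2v, y = -u - 3v into the integrand,

    12x + 12y → 24u - 12v,

so the integral becomes

    ∬_R (24u - 12v) · |J| du dv = ∫_0^1 ∫_0^2 (168u - 84v) dv du.

Inner (v): 336u - 168.
Outer (u): 0.

Therefore ∬_D (12x + 12y) dx dy = 0.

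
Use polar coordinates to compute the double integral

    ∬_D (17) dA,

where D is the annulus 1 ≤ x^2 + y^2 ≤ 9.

The region D is 1 ≤ r ≤ 3, 0 ≤ θ ≤ 2π in polar coordinates, where x = r cos(θ), y = r sin(θ), and dA = r dr dθ.

Under the substitution, the integrand becomes 17, so

    ∬_D (17) dA = ∫_{0}^{2π} ∫_{1}^{3} (17) · r dr dθ.

Inner integral (in r): ∫_{1}^{3} (17) · r dr = 68.

Outer integral (in θ): ∫_{0}^{2π} (68) dθ = 136π.

Therefore ∬_D (17) dA = 136π.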